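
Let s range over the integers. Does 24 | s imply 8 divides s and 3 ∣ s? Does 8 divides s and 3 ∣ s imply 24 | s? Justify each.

(⇒) If 24 ∣ s, write s = 24q. Since 24 = 3·8, s = 8·(3q), so 8 ∣ s; and since 24 = 8·3, s = 3·(8q), so 3 ∣ s.

(⇐) Suppose 8 ∣ s and 3 ∣ s. Any common multiple of 8 and 3 is a multiple of their lcm; here gcd(8, 3) = 1, so lcm(8, 3) = 8·3 = 24, so 24 ∣ s.

Both directions hold; the statement is true.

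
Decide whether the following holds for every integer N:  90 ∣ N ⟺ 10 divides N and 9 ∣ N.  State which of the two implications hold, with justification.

(⇒) If 90 ∣ N, write N = 90q. Since 90 = 9·10, N = 10·(9q), so 10 ∣ N; and since 90 = 10·9, N = 9·(10q), so 9 ∣ N.

(⇐) Suppose 10 ∣ N and 9 ∣ N. Any common multiple of 10 and 9 is a multiple of their lcm; here gcd(10, 9) = 1, so lcm(10, 9) = 10·9 = 90, so 90 ∣ N.

Both implications hold.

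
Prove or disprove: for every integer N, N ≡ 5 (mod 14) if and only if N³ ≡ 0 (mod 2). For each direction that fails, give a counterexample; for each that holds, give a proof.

Forward direction. This fails: take N = 5. Then 5 ≡ 5 (mod 14), but 5³ = 125 ≡ 1 (mod 2), not 0.

Converse. This fails: take N = 0. Then 0³ = 0 ≡ 0 (mod 2), yet 0 ≡ 0 (mod 14), not 5.

Neither direction holds.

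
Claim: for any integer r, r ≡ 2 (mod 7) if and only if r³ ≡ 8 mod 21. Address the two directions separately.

(⇒) fails and (⇐) fails.

Forward direction. This fails: take r = 9. Then 9 ≡ 2 (mod 7), but 9³ = 729 ≡ 15 (mod 21), not 8.

Converse. This fails: take r = 8. Then 8³ = 512 ≡ 8 (mod 21), yet 8 ≡ 1 (mod 7), not 2.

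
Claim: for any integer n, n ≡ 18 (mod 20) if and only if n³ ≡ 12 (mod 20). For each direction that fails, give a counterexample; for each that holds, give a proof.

(←) This fails: take n = 8. Then 8³ = 512 ≡ 12 (mod 20), yet 8 ≡ 8 (mod 20), not 18.

(→) Suppose n ≡ 18 (mod 20). Write n = 20j + 18. Then (20j + 18)³ = 8000j³ + 21600j² + 19440j + 5832 = 20(400j³ + 1080j² + 972j + 291) + 12, so n³ ≡ 12 (mod 20).

The forward direction holds; the converse fails.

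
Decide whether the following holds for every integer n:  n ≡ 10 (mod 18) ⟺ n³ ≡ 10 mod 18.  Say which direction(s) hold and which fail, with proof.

Only the forward direction holds.

(→) Suppose n ≡ 10 (mod 18). Write n = 18j + 10. Then (18j + 10)³ = 5832j³ + 9720j² + 5400j + 1000 = 18(324j³ + 540j² + 300j + 55) + 10, so n³ ≡ 10 (mod 18).

(←) This fails: take n = 4. Then 4³ = 64 ≡ 10 (mod 18), yet 4 ≡ 4 (mod 18), not 10.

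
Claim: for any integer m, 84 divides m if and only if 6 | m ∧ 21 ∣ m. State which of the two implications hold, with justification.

Only the forward direction holds.

Forward direction. If 84 ∣ m, write m = 84q. Since 84 = 14·6, m = 6·(14q), so 6 ∣ m; and since 84 = 4·21, m = 21·(4q), so 21 ∣ m.

Converse. This fails: take m = 42. Both 6 ∣ 42 and 21 ∣ 42, yet 42 is not a multiple of 84 (since 42 = 0·84 + 42), so 84 ∤ 42.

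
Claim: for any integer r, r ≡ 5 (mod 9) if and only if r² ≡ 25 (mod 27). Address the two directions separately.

Both directions fail.

[⇒] This fails: take r = 14. Then 14 ≡ 5 (mod 9), but 14² = 196 ≡ 7 (mod 27), not 25.

[⇐] This fails: take r = 22. Then 22² = 484 ≡ 25 (mod 27), yet 22 ≡ 4 (mod 9), not 5.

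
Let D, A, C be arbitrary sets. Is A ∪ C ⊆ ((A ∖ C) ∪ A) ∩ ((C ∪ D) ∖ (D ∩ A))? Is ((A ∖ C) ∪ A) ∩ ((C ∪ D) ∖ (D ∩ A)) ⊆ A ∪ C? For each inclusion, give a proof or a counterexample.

The sets are not equal: only the reverse inclusion holds.

(⊆) This inclusion fails. Take D = ∅, A = {1}, C = ∅; then 1 ∈ A ∪ C but 1 ∉ ((A ∖ C) ∪ A) ∩ ((C ∪ D) ∖ (D ∩ A)).

(⊇) Let x ∈ ((A ∖ C) ∪ A) ∩ ((C ∪ D) ∖ (D ∩ A)). Then x ∈ A ∩ C and x ∉ D, from which x ∈ A ∪ C.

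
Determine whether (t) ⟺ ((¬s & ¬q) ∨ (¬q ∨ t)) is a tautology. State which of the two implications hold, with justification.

Only the forward implication holds.

Forward direction. Assume the antecedent. If q is true, the antecedent forces (q = T, s = F, t = T) or (q = T, s = T, t = T), and (¬s & ¬q) ∨ (¬q ∨ t) holds there. If q is false, (¬s & ¬q) ∨ (¬q ∨ t) reduces to true regardless of the other variables. Either way (¬s & ¬q) ∨ (¬q ∨ t) holds.

Converse. This fails. Under q = F, s = F, t = F, the left side is false but the right side is true.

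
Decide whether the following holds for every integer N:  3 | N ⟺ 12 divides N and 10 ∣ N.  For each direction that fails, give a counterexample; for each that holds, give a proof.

Only the converse holds.

(⟹) This fails: take N = 3. Certainly 3 ∣ 3, but 12 ∤ 3.

(⟸) Suppose 12 ∣ N and 10 ∣ N. Any common multiple of 12 and 10 is a multiple of their lcm; here lcm(12, 10) = 12·10/gcd(12, 10) = 120/2 = 60, so 60 ∣ N. Since 3 ∣ 60, it follows that 3 ∣ N.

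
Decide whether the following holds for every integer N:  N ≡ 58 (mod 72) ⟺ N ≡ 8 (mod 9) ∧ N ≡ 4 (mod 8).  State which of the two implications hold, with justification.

Neither direction holds.

(⟹) This fails: N = 58 gives 58 ≡ 58 (mod 72) but 58 ≡ 4 (mod 9), so the conjunction on the right does not hold.

(⟸) This fails: N = 44 satisfies both congruences on the right (44 ≡ 8 mod 9 and 44 ≡ 4 mod 8) yet 44 ≡ 44 (mod 72), not 58.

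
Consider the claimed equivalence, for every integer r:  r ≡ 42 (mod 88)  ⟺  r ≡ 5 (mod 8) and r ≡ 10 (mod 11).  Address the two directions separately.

(⇒) fails and (⇐) fails.

(⇒) This fails: r = 42 gives 42 ≡ 42 (mod 88) but 42 ≡ 2 (mod 8), so the conjunction on the right does not hold.

(⇐) This fails: r = 21 satisfies both congruences on the right (21 ≡ 5 mod 8 and 21 ≡ 10 mod 11) yet 21 ≡ 21 (mod 88), not 42.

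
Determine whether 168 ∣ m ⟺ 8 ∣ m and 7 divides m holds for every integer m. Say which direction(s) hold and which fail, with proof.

(⇒) If 168 ∣ m, write m = 168q. Since 168 = 21·8, m = 8·(21q), so 8 ∣ m; and since 168 = 24·7, m = 7·(24q), so 7 ∣ m.

(⇐) This fails: take m = 56. Both 8 ∣ 56 and 7 ∣ 56, yet 56 is not a multiple of 168 (since 56 = 0·168 + 56), so 168 ∤ 56.

Not equivalent: only (⇒) holds.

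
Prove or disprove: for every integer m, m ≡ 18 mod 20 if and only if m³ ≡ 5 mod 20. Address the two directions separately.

Neither implication holds.

(⟹) This fails: take m = 18. Then 18 ≡ 18 (mod 20), but 18³ = 5832 ≡ 12 (mod 20), not 5.

(⟸) This fails: take m = 5. Then 5³ = 125 ≡ 5 (mod 20), yet 5 ≡ 5 (mod 20), not 18.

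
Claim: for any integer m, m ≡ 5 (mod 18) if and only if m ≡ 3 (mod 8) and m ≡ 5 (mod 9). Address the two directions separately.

Only the converse holds.

(⟹) This fails: m = 41 gives 41 ≡ 5 (mod 18) but 41 ≡ 1 (mod 8), so the conjunction on the right does not hold.

(⟸) Conversely, if m ≡ 3 (mod 8) and m ≡ 5 (mod 9), then by the Chinese remainder theorem m ≡ 59 (mod 72). Since 59 ≡ 5 (mod 18) and 18 ∣ 72, we get m ≡ 5 (mod 18).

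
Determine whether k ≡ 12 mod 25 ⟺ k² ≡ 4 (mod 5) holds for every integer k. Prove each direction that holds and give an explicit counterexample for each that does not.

Only the forward direction holds.

[⇒] Suppose k ≡ 12 (mod 25). Then k² ≡ 12² = 144 (mod 25), and since 5 ∣ 25, also k² ≡ 4 (mod 5).

[⇐] This fails: take k = 2. Then 2² = 4 ≡ 4 (mod 5), yet 2 ≡ 2 (mod 25), not 12.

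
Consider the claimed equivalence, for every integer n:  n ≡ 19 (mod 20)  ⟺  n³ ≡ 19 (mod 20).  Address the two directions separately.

(⟸) Suppose n³ ≡ 19 (mod 20). The only residue r in {0, …, 19} with r³ ≡ 19 (mod 20) is r = 19, so n ≡ 19 (mod 20).

(⟹) Suppose n ≡ 19 (mod 20). Write n = 20j + 19. Then (20j + 19)³ = 8000j³ + 22800j² + 21660j + 6859 = 20(400j³ + 1140j² + 1083j + 342) + 19, so n³ ≡ 19 (mod 20).

The biconditional holds.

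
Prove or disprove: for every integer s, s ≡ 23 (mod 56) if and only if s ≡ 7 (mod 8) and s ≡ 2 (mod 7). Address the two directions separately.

Both implications hold.

(⟹) Suppose s ≡ 23 (mod 56); write s = 56j + 23. Since 8 ∣ 56, reducing mod 8 gives s ≡ 23 ≡ 7 (mod 8); since 7 ∣ 56, reducing mod 7 gives s ≡ 23 ≡ 2 (mod 7).

(⟸) Conversely, if s ≡ 7 (mod 8) and s ≡ 2 (mod 7), then by the Chinese remainder theorem s ≡ 23 (mod 56). This is exactly s ≡ 23 (mod 56).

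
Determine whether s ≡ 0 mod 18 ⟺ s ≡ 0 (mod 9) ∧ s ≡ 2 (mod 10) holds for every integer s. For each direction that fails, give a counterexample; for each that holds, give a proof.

Only the converse holds.

Forward direction. This fails: s = 0 gives 0 ≡ 0 (mod 18) but 0 ≡ 0 (mod 10), so the conjunction on the right does not hold.

Converse. If s ≡ 0 (mod 9) and s ≡ 2 (mod 10), then by the Chinese remainder theorem s ≡ 72 (mod 90). Since 72 ≡ 0 (mod 18) and 18 ∣ 90, we get s ≡ 0 (mod 18).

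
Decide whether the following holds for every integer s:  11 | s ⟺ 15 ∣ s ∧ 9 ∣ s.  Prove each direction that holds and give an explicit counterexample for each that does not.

Forward direction. This fails: take s = 11. Certainly 11 ∣ 11, but 15 ∤ 11.

Converse. This fails: take s = 45. Both 15 ∣ 45 and 9 ∣ 45, yet 45 is not a multiple of 11 (since 45 = 4·11 + 1), so 11 ∤ 45.

Neither direction holds.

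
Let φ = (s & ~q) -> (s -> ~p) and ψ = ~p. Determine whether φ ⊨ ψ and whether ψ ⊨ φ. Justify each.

(⇒) This fails. Under p = T, q = F, s = F, the left side is true but the right side is false.

(⇐) Assume the antecedent. If p is true, the antecedent cannot hold. If p is false, (s & ~q) -> (s -> ~p) reduces to true regardless of the other variables. Either way (s & ~q) -> (s -> ~p) holds.

The forward direction fails; the converse holds.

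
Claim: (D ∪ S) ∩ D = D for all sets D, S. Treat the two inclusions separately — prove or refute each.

Forward inclusion. Let x ∈ (D ∪ S) ∩ D. Then either x ∈ D and x ∉ S; or x ∈ D ∩ S. In each case x ∈ D, so (D ∪ S) ∩ D ⊆ D.

Reverse inclusion. Let x ∈ D. Then either x ∈ D and x ∉ S; or x ∈ D ∩ S. In each case x ∈ (D ∪ S) ∩ D, so D ⊆ (D ∪ S) ∩ D.

Both inclusions hold.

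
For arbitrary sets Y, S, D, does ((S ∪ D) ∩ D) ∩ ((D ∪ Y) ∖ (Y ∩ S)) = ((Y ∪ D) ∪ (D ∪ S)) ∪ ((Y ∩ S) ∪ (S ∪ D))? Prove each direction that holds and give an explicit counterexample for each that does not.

(⊆) holds; (⊇) fails.

(⊆) Let x ∈ ((S ∪ D) ∩ D) ∩ ((D ∪ Y) ∖ (Y ∩ S)). Then either x ∈ D and x ∉ Y, S; or x ∈ Y ∩ D and x ∉ S; or x ∈ S ∩ D and x ∉ Y. In each case x ∈ ((Y ∪ D) ∪ (D ∪ S)) ∪ ((Y ∩ S) ∪ (S ∪ D)), so ((S ∪ D) ∩ D) ∩ ((D ∪ Y) ∖ (Y ∩ S)) ⊆ ((Y ∪ D) ∪ (D ∪ S)) ∪ ((Y ∩ S) ∪ (S ∪ D)).

(⊇) This inclusion fails. Take Y = {1}, S = ∅, D = ∅; then 1 ∈ ((Y ∪ D) ∪ (D ∪ S)) ∪ ((Y ∩ S) ∪ (S ∪ D)) but 1 ∉ ((S ∪ D) ∩ D) ∩ ((D ∪ Y) ∖ (Y ∩ S)).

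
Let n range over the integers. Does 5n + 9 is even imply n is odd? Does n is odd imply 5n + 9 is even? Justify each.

Both directions hold.

Forward direction. Suppose 5n + 9 is even. Since 5 is odd, 5n and n have the same parity, so 5n + 9 ≡ n + 9 (mod 2). As 9 is odd, 5n + 9 is even exactly when n is odd. Thus n is odd.

Converse. Suppose n is odd; write n = 2j + 1. Then 5n + 9 = 5·(2j + 1) + 9 = 2·5j + 14, which is even.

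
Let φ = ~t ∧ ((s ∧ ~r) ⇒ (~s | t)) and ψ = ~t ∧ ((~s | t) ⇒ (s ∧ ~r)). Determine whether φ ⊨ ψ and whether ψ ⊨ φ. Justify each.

(⇒) fails and (⇐) fails.

[⇒] This fails. Under r = F, s = F, t = F, the left side is true but the right side is false.

[⇐] This fails. Under r = F, s = T, t = F, the left side is false but the right side is true.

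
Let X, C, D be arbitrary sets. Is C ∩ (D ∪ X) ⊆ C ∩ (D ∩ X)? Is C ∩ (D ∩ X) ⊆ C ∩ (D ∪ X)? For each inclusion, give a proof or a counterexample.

(⟹) This inclusion fails. Take X = {1}, C = {1}, D = ∅; then 1 ∈ C ∩ (D ∪ X) but 1 ∉ C ∩ (D ∩ X).

(⟸) Let x ∈ C ∩ (D ∩ X). Then x ∈ X ∩ C ∩ D, from which x ∈ C ∩ (D ∪ X).

Only the reverse inclusion holds.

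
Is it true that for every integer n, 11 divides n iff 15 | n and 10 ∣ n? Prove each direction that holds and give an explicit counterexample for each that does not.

(⟹) This fails: take n = 11. Certainly 11 ∣ 11, but 15 ∤ 11.

(⟸) This fails: take n = 30. Both 15 ∣ 30 and 10 ∣ 30, yet 30 is not a multiple of 11 (since 30 = 2·11 + 8), so 11 ∤ 30.

Neither direction holds.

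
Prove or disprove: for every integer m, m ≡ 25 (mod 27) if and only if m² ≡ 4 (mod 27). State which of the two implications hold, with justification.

(⇒) holds; (⇐) fails.

Converse. This fails: take m = 2. Then 2² = 4 ≡ 4 (mod 27), yet 2 ≡ 2 (mod 27), not 25.

Forward direction. Suppose m ≡ 25 (mod 27). Write m = 27j + 25. Then (27j + 25)² = 729j² + 1350j + 625 = 27(27j² + 50j + 23) + 4, so m² ≡ 4 (mod 27).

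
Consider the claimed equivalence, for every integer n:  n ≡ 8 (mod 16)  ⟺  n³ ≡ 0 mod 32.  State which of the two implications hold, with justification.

(⟹) Suppose n ≡ 8 (mod 16). Working modulo 32, n ∈ {8, 24}; for each such r, r³ ≡ 0 (mod 32).

(⟸) This fails: take n = 0. Then 0³ = 0 ≡ 0 (mod 32), yet 0 ≡ 0 (mod 16), not 8.

(⇒) holds; (⇐) fails.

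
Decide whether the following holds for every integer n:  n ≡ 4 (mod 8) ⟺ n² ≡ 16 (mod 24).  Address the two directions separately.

(⇒) fails and (⇐) fails.

Forward direction. This fails: take n = 12. Then 12 ≡ 4 (mod 8), but 12² = 144 ≡ 0 (mod 24), not 16.

Converse. This fails: take n = 8. Then 8² = 64 ≡ 16 (mod 24), yet 8 ≡ 0 (mod 8), not 4.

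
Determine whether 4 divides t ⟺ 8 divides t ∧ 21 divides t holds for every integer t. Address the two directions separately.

Forward direction. This fails: take t = 4. Certainly 4 ∣ 4, but 8 ∤ 4.

Converse. Suppose 8 ∣ t and 21 ∣ t. Any common multiple of 8 and 21 is a multiple of their lcm; here gcd(8, 21) = 1, so lcm(8, 21) = 8·21 = 168, so 168 ∣ t. Since 4 ∣ 168, it follows that 4 ∣ t.

(⇒) fails; (⇐) holds.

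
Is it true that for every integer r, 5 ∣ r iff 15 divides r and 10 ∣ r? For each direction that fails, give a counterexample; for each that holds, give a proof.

Forward direction. This fails: take r = 5. Certainly 5 ∣ 5, but 15 ∤ 5.

Converse. Suppose 15 ∣ r and 10 ∣ r. Any common multiple of 15 and 10 is a multiple of their lcm; here lcm(15, 10) = 15·10/gcd(15, 10) = 150/5 = 30, so 30 ∣ r. Since 5 ∣ 30, it follows that 5 ∣ r.

(⇒) fails; (⇐) holds.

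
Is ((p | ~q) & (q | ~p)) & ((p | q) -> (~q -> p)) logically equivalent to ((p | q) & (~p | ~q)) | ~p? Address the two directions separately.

(⇒) fails and (⇐) fails.

(⟹) This fails. Under q = T, p = T, the left side is true but the right side is false.

(⟸) This fails. Under q = T, p = F, the left side is false but the right side is true.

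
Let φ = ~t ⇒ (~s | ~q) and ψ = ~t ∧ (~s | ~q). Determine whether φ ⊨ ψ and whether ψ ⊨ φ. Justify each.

[⇐] Assume the antecedent. If q is true, the antecedent forces (t = F, q = T, s = F), and ~t ⇒ (~s | ~q) holds there. If q is false, ~t ⇒ (~s | ~q) reduces to true regardless of the other variables. Either way ~t ⇒ (~s | ~q) holds.

[⇒] This fails. Under t = T, q = F, s = F, the left side is true but the right side is false.

Not equivalent: only (⇐) holds.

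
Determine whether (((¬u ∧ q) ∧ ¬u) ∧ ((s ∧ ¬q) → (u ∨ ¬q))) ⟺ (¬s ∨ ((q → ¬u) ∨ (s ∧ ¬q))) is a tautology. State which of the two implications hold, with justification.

(→) Assume the antecedent. If s is true, the antecedent forces (s = T, u = F, q = T), and ¬s ∨ ((q → ¬u) ∨ (s ∧ ¬q)) holds there. If s is false, ¬s ∨ ((q → ¬u) ∨ (s ∧ ¬q)) reduces to true regardless of the other variables. Either way ¬s ∨ ((q → ¬u) ∨ (s ∧ ¬q)) holds.

(←) This fails. Under s = F, u = F, q = F, the left side is false but the right side is true.

Only the forward direction holds.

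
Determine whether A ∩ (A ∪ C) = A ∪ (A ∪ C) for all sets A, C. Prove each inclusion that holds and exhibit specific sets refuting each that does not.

The sets are not equal: only the forward inclusion holds.

(⟸) This inclusion fails. Take A = ∅, C = {1}; then 1 ∈ A ∪ (A ∪ C) but 1 ∉ A ∩ (A ∪ C).

(⟹) Let x ∈ A ∩ (A ∪ C). Then either x ∈ A and x ∉ C; or x ∈ A ∩ C. In each case x ∈ A ∪ (A ∪ C), so A ∩ (A ∪ C) ⊆ A ∪ (A ∪ C).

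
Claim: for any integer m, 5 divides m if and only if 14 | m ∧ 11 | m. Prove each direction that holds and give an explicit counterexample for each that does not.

Neither implication holds.

(→) This fails: take m = 5. Certainly 5 ∣ 5, but 14 ∤ 5.

(←) This fails: take m = 154. Both 14 ∣ 154 and 11 ∣ 154, yet 154 is not a multiple of 5 (since 154 = 30·5 + 4), so 5 ∤ 154.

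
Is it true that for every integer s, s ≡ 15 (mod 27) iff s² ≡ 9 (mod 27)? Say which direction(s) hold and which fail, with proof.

(→) Suppose s ≡ 15 (mod 27). Write s = 27j + 15. Then (27j + 15)² = 729j² + 810j + 225 = 27(27j² + 30j + 8) + 9, so s² ≡ 9 (mod 27).

(←) This fails: take s = 3. Then 3² = 9 ≡ 9 (mod 27), yet 3 ≡ 3 (mod 27), not 15.

Only the forward implication holds.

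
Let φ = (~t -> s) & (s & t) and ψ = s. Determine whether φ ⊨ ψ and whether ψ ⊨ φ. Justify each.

[⇒] Assume the antecedent. If s is true, s reduces to true regardless of the other variables. If s is false, the antecedent cannot hold. Either way s holds.

[⇐] This fails. Under s = T, t = F, the left side is false but the right side is true.

(⇒) holds; (⇐) fails.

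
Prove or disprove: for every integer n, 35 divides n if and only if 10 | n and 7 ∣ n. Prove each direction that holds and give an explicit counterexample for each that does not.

Forward direction. This fails: take n = 35. Certainly 35 ∣ 35, but 10 ∤ 35.

Converse. Suppose 10 ∣ n and 7 ∣ n. Any common multiple of 10 and 7 is a multiple of their lcm; here gcd(10, 7) = 1, so lcm(10, 7) = 10·7 = 70, so 70 ∣ n. Since 35 ∣ 70, it follows that 35 ∣ n.

(⇒) fails; (⇐) holds.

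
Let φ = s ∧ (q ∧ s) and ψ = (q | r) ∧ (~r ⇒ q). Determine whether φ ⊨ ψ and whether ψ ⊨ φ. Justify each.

Only the forward implication holds.

(⟹) Assume the antecedent. If r is true, (q | r) ∧ (~r ⇒ q) reduces to true regardless of the other variables. If r is false, the antecedent forces (r = F, s = T, q = T), and (q | r) ∧ (~r ⇒ q) holds there. Either way (q | r) ∧ (~r ⇒ q) holds.

(⟸) This fails. Under r = T, s = F, q = F, the left side is false but the right side is true.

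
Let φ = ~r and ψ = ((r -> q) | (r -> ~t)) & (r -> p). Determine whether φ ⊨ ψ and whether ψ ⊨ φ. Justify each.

(⇒) Assume the antecedent. If r is true, the antecedent cannot hold. If r is false, the consequent reduces to true regardless of the other variables. Either way the consequent holds.

(⇐) This fails. Under r = T, q = F, p = T, t = F, the left side is false but the right side is true.

Not equivalent: only (⇒) holds.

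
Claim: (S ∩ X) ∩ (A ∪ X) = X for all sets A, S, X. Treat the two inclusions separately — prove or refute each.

The sets are not equal: only the forward inclusion holds.

(⟹) Let x ∈ (S ∩ X) ∩ (A ∪ X). Then either x ∈ S ∩ X and x ∉ A; or x ∈ A ∩ S ∩ X. In each case x ∈ X, so (S ∩ X) ∩ (A ∪ X) ⊆ X.

(⟸) This inclusion fails. Take A = ∅, S = ∅, X = {1}; then 1 ∈ X but 1 ∉ (S ∩ X) ∩ (A ∪ X).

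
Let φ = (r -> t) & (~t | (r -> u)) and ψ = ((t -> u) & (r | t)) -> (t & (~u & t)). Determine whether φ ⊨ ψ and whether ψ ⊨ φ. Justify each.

(⇒) This fails. Under t = T, r = F, u = T, the left side is true but the right side is false.

(⇐) This fails. Under t = T, r = T, u = F, the left side is false but the right side is true.

Neither implication holds.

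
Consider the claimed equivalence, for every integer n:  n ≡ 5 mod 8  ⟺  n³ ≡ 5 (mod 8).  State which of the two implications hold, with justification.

Both implications hold.

(⇒) Suppose n ≡ 5 mod 8. Write n = 8j + 5. Then (8j + 5)³ = 512j³ + 960j² + 600j + 125 = 8(64j³ + 120j² + 75j + 15) + 5, so n³ ≡ 5 (mod 8).

(⇐) For the converse, argue contrapositively. If n ≢ 5 (mod 8), then n is congruent to one of 0, 1, 2, 3, 4, 6, 7 modulo 8, and these give n³ ≡ 0, 1, 0, 3, 0, 0, 7 respectively — never 5.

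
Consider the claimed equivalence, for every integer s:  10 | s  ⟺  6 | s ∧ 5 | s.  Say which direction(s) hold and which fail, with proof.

Only the reverse direction holds.

[⇒] This fails: take s = 10. Certainly 10 ∣ 10, but 6 ∤ 10.

[⇐] Suppose 6 ∣ s and 5 ∣ s. Any common multiple of 6 and 5 is a multiple of their lcm; here gcd(6, 5) = 1, so lcm(6, 5) = 6·5 = 30, so 30 ∣ s. Since 10 ∣ 30, it follows that 10 ∣ s.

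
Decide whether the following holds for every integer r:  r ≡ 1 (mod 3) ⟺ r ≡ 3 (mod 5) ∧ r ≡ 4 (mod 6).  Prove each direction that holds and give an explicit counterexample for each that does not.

The forward direction fails; the converse holds.

(⟹) This fails: r = 1 gives 1 ≡ 1 (mod 3) but 1 ≡ 1 (mod 5), so the conjunction on the right does not hold.

(⟸) Conversely, if r ≡ 3 (mod 5) and r ≡ 4 (mod 6), then by the Chinese remainder theorem r ≡ 28 (mod 30). Since 28 ≡ 1 (mod 3) and 3 ∣ 30, we get r ≡ 1 (mod 3).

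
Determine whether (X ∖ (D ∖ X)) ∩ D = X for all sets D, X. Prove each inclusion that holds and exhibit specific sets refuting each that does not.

The sets are not equal: only the forward inclusion holds.

(⊆) Let x ∈ (X ∖ (D ∖ X)) ∩ D. Then x ∈ D ∩ X, from which x ∈ X.

(⊇) This inclusion fails. Take D = ∅, X = {1}; then 1 ∈ X but 1 ∉ (X ∖ (D ∖ X)) ∩ D.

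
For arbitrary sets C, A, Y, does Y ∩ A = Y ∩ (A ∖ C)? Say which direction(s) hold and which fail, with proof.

(⊆) fails; (⊇) holds.

(⟹) This inclusion fails. Take C = {1}, A = {1}, Y = {1}; then 1 ∈ Y ∩ A but 1 ∉ Y ∩ (A ∖ C).

(⟸) Let x ∈ Y ∩ (A ∖ C). Then x ∈ A ∩ Y and x ∉ C, from which x ∈ Y ∩ A.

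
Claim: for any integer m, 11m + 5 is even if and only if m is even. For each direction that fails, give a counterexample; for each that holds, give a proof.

(⇒) fails and (⇐) fails.

(⇒) This fails: m = 1 gives 11m + 5 = 16, which is even, but 1 is odd, not even.

(⇐) This also fails: m = 0 is even, but 11m + 5 = 5 is odd, not even.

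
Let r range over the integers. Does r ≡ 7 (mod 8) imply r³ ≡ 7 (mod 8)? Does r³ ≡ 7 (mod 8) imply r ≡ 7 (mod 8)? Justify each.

Equivalent; both directions hold.

Forward direction. Suppose r ≡ 7 (mod 8). Write r = 8j + 7. Then (8j + 7)³ = 512j³ + 1344j² + 1176j + 343 = 8(64j³ + 168j² + 147j + 42) + 7, so r³ ≡ 7 (mod 8).

Converse. Suppose r³ ≡ 7 (mod 8). The only residue r in {0, …, 7} with r³ ≡ 7 (mod 8) is r = 7, so r ≡ 7 (mod 8).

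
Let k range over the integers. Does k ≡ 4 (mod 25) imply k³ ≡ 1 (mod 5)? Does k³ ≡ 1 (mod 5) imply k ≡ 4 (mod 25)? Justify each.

(⇒) This fails: take k = 4. Then 4 ≡ 4 (mod 25), but 4³ = 64 ≡ 4 (mod 5), not 1.

(⇐) This fails: take k = 1. Then 1³ = 1 ≡ 1 (mod 5), yet 1 ≡ 1 (mod 25), not 4.

Neither direction holds.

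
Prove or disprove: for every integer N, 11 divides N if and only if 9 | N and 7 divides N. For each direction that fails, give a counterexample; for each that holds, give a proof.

Both directions fail.

(⇒) This fails: take N = 11. Certainly 11 ∣ 11, but 9 ∤ 11.

(⇐) This fails: take N = 63. Both 9 ∣ 63 and 7 ∣ 63, yet 63 is not a multiple of 11 (since 63 = 5·11 + 8), so 11 ∤ 63.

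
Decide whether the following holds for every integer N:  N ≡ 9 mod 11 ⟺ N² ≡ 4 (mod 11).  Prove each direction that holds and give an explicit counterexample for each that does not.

[⇒] Suppose N ≡ 9 mod 11. Write N = 11j + 9. Then (11j + 9)² = 121j² + 198j + 81 = 11(11j² + 18j + 7) + 4, so N² ≡ 4 (mod 11).

[⇐] This fails: take N = 2. Then 2² = 4 ≡ 4 (mod 11), yet 2 ≡ 2 (mod 11), not 9.

(⇒) holds; (⇐) fails.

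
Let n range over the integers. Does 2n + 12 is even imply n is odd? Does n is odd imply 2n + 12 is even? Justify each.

Forward direction. This fails: take n = 6. Then 2n + 12 = 24, which is even, yet n = 6 is even, not odd.

Converse. Suppose n is odd. Since 2 is even, 2n is even for every n, so 2n + 12 has the same parity as 12, which is even. Hence 2n + 12 is even.

Only the converse holds.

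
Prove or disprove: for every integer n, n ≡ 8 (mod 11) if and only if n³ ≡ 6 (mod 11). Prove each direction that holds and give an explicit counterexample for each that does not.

The biconditional holds.

[⇒] Suppose n ≡ 8 (mod 11). Write n = 11j + 8. Then (11j + 8)³ = 1331j³ + 2904j² + 2112j + 512 = 11(121j³ + 264j² + 192j + 46) + 6, so n³ ≡ 6 (mod 11).

[⇐] For the converse, argue contrapositively. If n ≢ 8 (mod 11), then n is congruent to one of 0, 1, 2, 3, 4, 5, 6, 7, 9, 10 modulo 11, and these give n³ ≡ 0, 1, 8, 5, 9, 4, 7, 2, 3, 10 respectively — never 6.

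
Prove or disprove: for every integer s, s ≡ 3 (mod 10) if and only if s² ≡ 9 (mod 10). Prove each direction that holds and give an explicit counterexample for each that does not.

Not equivalent: only (⇒) holds.

Forward direction. Suppose s ≡ 3 (mod 10). Write s = 10j + 3. Then (10j + 3)² = 100j² + 60j + 9 = 10(10j² + 6j) + 9, so s² ≡ 9 (mod 10).

Converse. This fails: take s = 7. Then 7² = 49 ≡ 9 (mod 10), yet 7 ≡ 7 (mod 10), not 3.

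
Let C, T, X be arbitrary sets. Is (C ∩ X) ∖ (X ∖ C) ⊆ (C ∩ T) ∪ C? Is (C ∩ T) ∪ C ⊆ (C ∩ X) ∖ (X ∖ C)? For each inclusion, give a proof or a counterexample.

Forward inclusion. Let x ∈ (C ∩ X) ∖ (X ∖ C). Then either x ∈ C ∩ X and x ∉ T; or x ∈ C ∩ T ∩ X. In each case x ∈ (C ∩ T) ∪ C, so (C ∩ X) ∖ (X ∖ C) ⊆ (C ∩ T) ∪ C.

Reverse inclusion. This inclusion fails. Take C = {1}, T = ∅, X = ∅; then 1 ∈ (C ∩ T) ∪ C but 1 ∉ (C ∩ X) ∖ (X ∖ C).

(⊆) holds; (⊇) fails.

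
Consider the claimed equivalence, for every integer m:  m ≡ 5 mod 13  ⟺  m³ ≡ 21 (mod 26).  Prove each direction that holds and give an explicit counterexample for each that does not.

Both directions fail.

(⇒) This fails: take m = 18. Then 18 ≡ 5 (mod 13), but 18³ = 5832 ≡ 8 (mod 26), not 21.

(⇐) This fails: take m = 15. Then 15³ = 3375 ≡ 21 (mod 26), yet 15 ≡ 2 (mod 13), not 5.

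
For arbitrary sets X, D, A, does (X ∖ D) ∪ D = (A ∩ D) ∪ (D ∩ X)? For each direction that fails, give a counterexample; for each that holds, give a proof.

(⊆) fails; (⊇) holds.

(⟹) This inclusion fails. Take X = {1}, D = ∅, A = ∅; then 1 ∈ (X ∖ D) ∪ D but 1 ∉ (A ∩ D) ∪ (D ∩ X).

(⟸) Let x ∈ (A ∩ D) ∪ (D ∩ X). Then either x ∈ X ∩ D and x ∉ A; or x ∈ D ∩ A and x ∉ X; or x ∈ X ∩ D ∩ A. In each case x ∈ (X ∖ D) ∪ D, so (A ∩ D) ∪ (D ∩ X) ⊆ (X ∖ D) ∪ D.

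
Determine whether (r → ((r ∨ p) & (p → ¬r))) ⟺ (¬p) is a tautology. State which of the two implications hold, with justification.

(→) This fails. Under p = T, r = F, the left side is true but the right side is false.

(←) Assume the antecedent. If p is true, the antecedent cannot hold. If p is false, r → ((r ∨ p) & (p → ¬r)) reduces to true regardless of the other variables. Either way r → ((r ∨ p) & (p → ¬r)) holds.

Not equivalent: only (⇐) holds.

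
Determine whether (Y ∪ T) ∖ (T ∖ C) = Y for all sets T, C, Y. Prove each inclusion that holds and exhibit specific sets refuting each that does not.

Both inclusions fail.

(⟹) This inclusion fails. Take T = {1}, C = {1}, Y = ∅; then 1 ∈ (Y ∪ T) ∖ (T ∖ C) but 1 ∉ Y.

(⟸) This inclusion fails. Take T = {1}, C = ∅, Y = {1}; then 1 ∈ Y but 1 ∉ (Y ∪ T) ∖ (T ∖ C).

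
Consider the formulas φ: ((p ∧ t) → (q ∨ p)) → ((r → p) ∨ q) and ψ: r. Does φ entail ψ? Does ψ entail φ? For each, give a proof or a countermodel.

(⇒) fails and (⇐) fails.

(⟹) This fails. Under q = F, p = F, t = F, r = F, the left side is true but the right side is false.

(⟸) This fails. Under q = F, p = F, t = F, r = T, the left side is false but the right side is true.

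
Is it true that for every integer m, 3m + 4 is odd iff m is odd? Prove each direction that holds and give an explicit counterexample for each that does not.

The biconditional holds.

(⇒) Suppose 3m + 4 is odd. Since 3 is odd, 3m and m have the same parity, so 3m + 4 ≡ m + 4 (mod 2). As 4 is even, 3m + 4 is odd exactly when m is odd. Thus m is odd.

(⇐) Conversely, suppose m is odd; write m = 2j + 1. Then 3m + 4 = 3·(2j + 1) + 4 = 2·3j + 7, which is odd.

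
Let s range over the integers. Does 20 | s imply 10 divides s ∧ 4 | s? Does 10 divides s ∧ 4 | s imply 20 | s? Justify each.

Both implications hold.

Forward direction. If 20 ∣ s, write s = 20q. Since 20 = 2·10, s = 10·(2q), so 10 ∣ s; and since 20 = 5·4, s = 4·(5q), so 4 ∣ s.

Converse. Suppose 10 ∣ s and 4 ∣ s. Any common multiple of 10 and 4 is a multiple of their lcm; here lcm(10, 4) = 10·4/gcd(10, 4) = 40/2 = 20, so 20 ∣ s.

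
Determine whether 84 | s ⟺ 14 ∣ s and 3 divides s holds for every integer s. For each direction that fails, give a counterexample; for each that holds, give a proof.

Only the forward implication holds.

(→) If 84 ∣ s, write s = 84q. Since 84 = 6·14, s = 14·(6q), so 14 ∣ s; and since 84 = 28·3, s = 3·(28q), so 3 ∣ s.

(←) This fails: take s = 42. Both 14 ∣ 42 and 3 ∣ 42, yet 42 is not a multiple of 84 (since 42 = 0·84 + 42), so 84 ∤ 42.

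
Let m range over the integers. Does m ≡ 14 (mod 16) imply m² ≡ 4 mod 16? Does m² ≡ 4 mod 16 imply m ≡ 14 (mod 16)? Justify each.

[⇒] Suppose m ≡ 14 (mod 16). Write m = 16j + 14. Then (16j + 14)² = 256j² + 448j + 196 = 16(16j² + 28j + 12) + 4, so m² ≡ 4 (mod 16).

[⇐] This fails: take m = 2. Then 2² = 4 ≡ 4 (mod 16), yet 2 ≡ 2 (mod 16), not 14.

Only the forward implication holds.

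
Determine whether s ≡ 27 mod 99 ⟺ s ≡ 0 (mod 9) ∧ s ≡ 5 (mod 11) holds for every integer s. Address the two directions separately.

The biconditional holds.

(⟹) Suppose s ≡ 27 (mod 99); write s = 99j + 27. Since 9 ∣ 99, reducing mod 9 gives s ≡ 27 ≡ 0 (mod 9); since 11 ∣ 99, reducing mod 11 gives s ≡ 27 ≡ 5 (mod 11).

(⟸) Conversely, if s ≡ 0 (mod 9) and s ≡ 5 (mod 11), then by the Chinese remainder theorem s ≡ 27 (mod 99). This is exactly s ≡ 27 (mod 99).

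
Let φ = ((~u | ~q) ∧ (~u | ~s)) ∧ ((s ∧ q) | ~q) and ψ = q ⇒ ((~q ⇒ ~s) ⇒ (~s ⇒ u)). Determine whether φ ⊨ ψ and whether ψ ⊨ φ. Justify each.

Not equivalent: only (⇒) holds.

(→) Assume the antecedent. If s is true, q ⇒ ((~q ⇒ ~s) ⇒ (~s ⇒ u)) reduces to true regardless of the other variables. If s is false, the antecedent forces (u = F, s = F, q = F) or (u = T, s = F, q = F), and q ⇒ ((~q ⇒ ~s) ⇒ (~s ⇒ u)) holds there. Either way q ⇒ ((~q ⇒ ~s) ⇒ (~s ⇒ u)) holds.

(←) This fails. Under u = T, s = T, q = F, the left side is false but the right side is true.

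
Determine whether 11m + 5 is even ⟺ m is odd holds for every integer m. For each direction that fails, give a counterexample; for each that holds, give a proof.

Both implications hold.

Forward direction. Suppose 11m + 5 is even. Since 11 is odd, 11m and m have the same parity, so 11m + 5 ≡ m + 5 (mod 2). As 5 is odd, 11m + 5 is even exactly when m is odd. Thus m is odd.

Converse. Suppose m is odd; write m = 2j + 1. Then 11m + 5 = 11·(2j + 1) + 5 = 2·11j + 16, which is even.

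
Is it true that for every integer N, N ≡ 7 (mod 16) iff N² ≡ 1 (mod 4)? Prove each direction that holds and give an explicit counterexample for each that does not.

(⇒) Suppose N ≡ 7 (mod 16). Then N² ≡ 7² = 49 (mod 16), and since 4 ∣ 16, also N² ≡ 1 (mod 4).

(⇐) This fails: take N = 1. Then 1² = 1 ≡ 1 (mod 4), yet 1 ≡ 1 (mod 16), not 7.

Only the forward direction holds.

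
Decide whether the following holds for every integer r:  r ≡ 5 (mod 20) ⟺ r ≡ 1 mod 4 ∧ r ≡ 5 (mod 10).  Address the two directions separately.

(⇒) Suppose r ≡ 5 (mod 20); write r = 20j + 5. Since 4 ∣ 20, reducing mod 4 gives r ≡ 5 ≡ 1 (mod 4); since 10 ∣ 20, reducing mod 10 gives r ≡ 5 (mod 10).

(⇐) Conversely, if r ≡ 1 (mod 4) and r ≡ 5 (mod 10), then by the Chinese remainder theorem r ≡ 5 (mod 20). This is exactly r ≡ 5 (mod 20).

Equivalent; both directions hold.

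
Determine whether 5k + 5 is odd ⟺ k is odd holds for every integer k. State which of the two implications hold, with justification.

(→) This fails: k = 2 gives 5k + 5 = 15, which is odd, but 2 is even, not odd.

(←) This also fails: k = 1 is odd, but 5k + 5 = 10 is even, not odd.

Neither direction holds.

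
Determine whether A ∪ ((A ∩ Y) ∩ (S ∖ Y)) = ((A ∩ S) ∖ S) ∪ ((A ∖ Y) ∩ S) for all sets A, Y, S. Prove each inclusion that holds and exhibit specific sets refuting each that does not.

Forward inclusion. This inclusion fails. Take A = {1}, Y = ∅, S = ∅; then 1 ∈ A ∪ ((A ∩ Y) ∩ (S ∖ Y)) but 1 ∉ ((A ∩ S) ∖ S) ∪ ((A ∖ Y) ∩ S).

Reverse inclusion. Let x ∈ ((A ∩ S) ∖ S) ∪ ((A ∖ Y) ∩ S). Then x ∈ A ∩ S and x ∉ Y, from which x ∈ A ∪ ((A ∩ Y) ∩ (S ∖ Y)).

(⊆) fails; (⊇) holds.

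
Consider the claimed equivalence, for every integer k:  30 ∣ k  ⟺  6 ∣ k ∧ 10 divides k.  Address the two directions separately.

[⇒] If 30 ∣ k, write k = 30q. Since 30 = 5·6, k = 6·(5q), so 6 ∣ k; and since 30 = 3·10, k = 10·(3q), so 10 ∣ k.

[⇐] Suppose 6 ∣ k and 10 ∣ k. Any common multiple of 6 and 10 is a multiple of their lcm; here lcm(6, 10) = 6·10/gcd(6, 10) = 60/2 = 30, so 30 ∣ k.

Both directions hold; the statement is true.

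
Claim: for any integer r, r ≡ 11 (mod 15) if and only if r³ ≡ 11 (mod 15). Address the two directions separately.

Both implications hold.

[⇒] Suppose r ≡ 11 (mod 15). Write r = 15j + 11. Then (15j + 11)³ = 3375j³ + 7425j² + 5445j + 1331 = 15(225j³ + 495j² + 363j + 88) + 11, so r³ ≡ 11 (mod 15).

[⇐] Conversely, suppose r³ ≡ 11 (mod 15). The only residue r in {0, …, 14} with r³ ≡ 11 (mod 15) is r = 11, so r ≡ 11 (mod 15).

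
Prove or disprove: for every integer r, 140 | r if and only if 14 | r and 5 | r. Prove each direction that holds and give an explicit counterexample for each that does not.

Only the forward implication holds.

[⇒] If 140 ∣ r, write r = 140q. Since 140 = 10·14, r = 14·(10q), so 14 ∣ r; and since 140 = 28·5, r = 5·(28q), so 5 ∣ r.

[⇐] This fails: take r = 70. Both 14 ∣ 70 and 5 ∣ 70, yet 70 is not a multiple of 140 (since 70 = 0·140 + 70), so 140 ∤ 70.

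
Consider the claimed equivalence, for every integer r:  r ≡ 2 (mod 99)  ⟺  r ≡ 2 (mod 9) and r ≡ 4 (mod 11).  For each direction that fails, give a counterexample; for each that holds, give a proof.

(→) This fails: r = 2 gives 2 ≡ 2 (mod 99) but 2 ≡ 2 (mod 11), so the conjunction on the right does not hold.

(←) This fails: r = 92 satisfies both congruences on the right (92 ≡ 2 mod 9 and 92 ≡ 4 mod 11) yet 92 ≡ 92 (mod 99), not 2.

Neither implication holds.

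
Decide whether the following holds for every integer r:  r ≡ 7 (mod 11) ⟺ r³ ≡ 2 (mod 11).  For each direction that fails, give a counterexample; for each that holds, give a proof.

(⟹) Suppose r ≡ 7 (mod 11). Write r = 11j + 7. Then (11j + 7)³ = 1331j³ + 2541j² + 1617j + 343 = 11(121j³ + 231j² + 147j + 31) + 2, so r³ ≡ 2 (mod 11).

(⟸) Conversely, suppose r³ ≡ 2 (mod 11). The only residue r in {0, …, 10} with r³ ≡ 2 (mod 11) is r = 7, so r ≡ 7 (mod 11).

Both directions hold.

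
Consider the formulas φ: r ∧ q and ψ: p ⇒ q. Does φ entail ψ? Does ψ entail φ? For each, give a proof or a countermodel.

(⇒) Assume the antecedent. If r is true, the antecedent forces (r = T, q = T, p = F) or (r = T, q = T, p = T), and p ⇒ q holds there. If r is false, the antecedent cannot hold. Either way p ⇒ q holds.

(⇐) This fails. Under r = F, q = F, p = F, the left side is false but the right side is true.

Only the forward implication holds.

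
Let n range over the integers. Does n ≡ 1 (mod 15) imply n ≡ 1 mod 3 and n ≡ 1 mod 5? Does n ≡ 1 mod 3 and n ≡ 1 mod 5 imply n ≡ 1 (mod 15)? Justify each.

(⟹) Suppose n ≡ 1 (mod 15); write n = 15j + 1. Since 3 ∣ 15, reducing mod 3 gives n ≡ 1 (mod 3); since 5 ∣ 15, reducing mod 5 gives n ≡ 1 (mod 5).

(⟸) Conversely, if n ≡ 1 (mod 3) and n ≡ 1 (mod 5), then by the Chinese remainder theorem n ≡ 1 (mod 15). This is exactly n ≡ 1 (mod 15).

Equivalent; both directions hold.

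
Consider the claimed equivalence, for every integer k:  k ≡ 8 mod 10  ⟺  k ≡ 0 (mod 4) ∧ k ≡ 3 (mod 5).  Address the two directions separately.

(⇒) fails; (⇐) holds.

[⇒] This fails: k = 18 gives 18 ≡ 8 (mod 10) but 18 ≡ 2 (mod 4), so the conjunction on the right does not hold.

[⇐] Conversely, if k ≡ 0 (mod 4) and k ≡ 3 (mod 5), then by the Chinese remainder theorem k ≡ 8 (mod 20). Since 8 ≡ 8 (mod 10) and 10 ∣ 20, we get k ≡ 8 (mod 10).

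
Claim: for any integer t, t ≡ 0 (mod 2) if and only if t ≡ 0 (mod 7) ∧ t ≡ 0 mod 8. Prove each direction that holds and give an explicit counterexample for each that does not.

The forward direction fails; the converse holds.

(→) This fails: t = 2 gives 2 ≡ 0 (mod 2) but 2 ≡ 2 (mod 7), so the conjunction on the right does not hold.

(←) Conversely, if t ≡ 0 (mod 7) and t ≡ 0 (mod 8), then by the Chinese remainder theorem t ≡ 0 (mod 56). Since 0 ≡ 0 (mod 2) and 2 ∣ 56, we get t ≡ 0 (mod 2).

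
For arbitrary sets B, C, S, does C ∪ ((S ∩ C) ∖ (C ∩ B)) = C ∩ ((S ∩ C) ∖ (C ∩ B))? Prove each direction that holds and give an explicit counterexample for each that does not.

(⊆) fails; (⊇) holds.

(⟸) Let x ∈ C ∩ ((S ∩ C) ∖ (C ∩ B)). Then x ∈ C ∩ S and x ∉ B, from which x ∈ C ∪ ((S ∩ C) ∖ (C ∩ B)).

(⟹) This inclusion fails. Take B = ∅, C = {1}, S = ∅; then 1 ∈ C ∪ ((S ∩ C) ∖ (C ∩ B)) but 1 ∉ C ∩ ((S ∩ C) ∖ (C ∩ B)).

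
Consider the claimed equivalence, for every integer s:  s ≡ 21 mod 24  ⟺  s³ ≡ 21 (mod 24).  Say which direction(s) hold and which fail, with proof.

The biconditional holds.

(→) Suppose s ≡ 21 mod 24. Write s = 24j + 21. Then (24j + 21)³ = 13824j³ + 36288j² + 31752j + 9261 = 24(576j³ + 1512j² + 1323j + 385) + 21, so s³ ≡ 21 (mod 24).

(←) Conversely, suppose s³ ≡ 21 (mod 24). The only residue r in {0, …, 23} with r³ ≡ 21 (mod 24) is r = 21, so s ≡ 21 (mod 24).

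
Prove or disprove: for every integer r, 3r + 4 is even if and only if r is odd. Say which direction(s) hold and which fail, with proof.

Neither direction holds.

(→) This fails: r = 6 gives 3r + 4 = 22, which is even, but 6 is even, not odd.

(←) This also fails: r = 7 is odd, but 3r + 4 = 25 is odd, not even.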